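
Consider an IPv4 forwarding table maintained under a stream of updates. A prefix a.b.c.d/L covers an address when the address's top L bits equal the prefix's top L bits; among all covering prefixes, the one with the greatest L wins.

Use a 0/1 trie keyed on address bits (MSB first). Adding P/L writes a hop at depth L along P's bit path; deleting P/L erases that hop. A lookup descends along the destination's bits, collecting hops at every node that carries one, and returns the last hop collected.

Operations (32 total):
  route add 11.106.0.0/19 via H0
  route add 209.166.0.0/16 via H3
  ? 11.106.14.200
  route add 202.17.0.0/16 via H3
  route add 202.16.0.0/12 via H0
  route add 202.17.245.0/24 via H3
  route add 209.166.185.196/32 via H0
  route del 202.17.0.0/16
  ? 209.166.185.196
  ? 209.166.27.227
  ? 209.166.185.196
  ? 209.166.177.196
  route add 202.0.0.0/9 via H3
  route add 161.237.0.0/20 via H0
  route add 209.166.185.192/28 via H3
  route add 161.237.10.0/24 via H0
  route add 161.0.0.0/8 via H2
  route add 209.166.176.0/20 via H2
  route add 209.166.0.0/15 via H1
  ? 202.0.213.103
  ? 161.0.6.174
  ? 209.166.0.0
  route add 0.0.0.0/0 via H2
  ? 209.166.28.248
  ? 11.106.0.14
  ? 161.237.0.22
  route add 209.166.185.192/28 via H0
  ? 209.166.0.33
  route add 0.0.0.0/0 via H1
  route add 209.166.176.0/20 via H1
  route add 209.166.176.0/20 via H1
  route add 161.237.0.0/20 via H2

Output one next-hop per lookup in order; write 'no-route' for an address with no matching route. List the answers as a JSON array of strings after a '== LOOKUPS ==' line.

Trace:
  + 11.106.0.0/19 (H0) depth=19
  + 209.166.0.0/16 (H3) depth=16
  lookup 11.106.14.200: bits 0000101101101010000 walk d0:-→d1:-→d2:-→d3:-→d4:-→d5:-→d6:-→d7:-→d8:-→d9:-→d10:-→d11:-→d12:-→d13:-→d14:-→d15:-→d16:-→d17:-→d18:-→d19:H0 -> H0
  + 202.17.0.0/16 (H3) depth=16
  + 202.16.0.0/12 (H0) depth=12
  + 202.17.245.0/24 (H3) depth=24
  + 209.166.185.196/32 (H0) depth=32
  del 202.17.0.0/16 (clear depth 16)
  lookup 209.166.185.196: bits 11010001101001101011100111000100 walk d0:-→d1:-→d2:-→d3:-→d4:-→d5:-→d6:-→d7:-→d8:-→d9:-→d10:-→d11:-→d12:-→d13:-→d14:-→d15:-→d16:H3→d17:-→d18:-→d19:-→d20:-→d21:-→d22:-→d23:-→d24:-→d25:-→d26:-→d27:-→d28:-→d29:-→d30:-→d31:-→d32:H0 -> H0
  lookup 209.166.27.227: bits 1101000110100110 walk d0:-→d1:-→d2:-→d3:-→d4:-→d5:-→d6:-→d7:-→d8:-→d9:-→d10:-→d11:-→d12:-→d13:-→d14:-→d15:-→d16:H3 -> H3
  lookup 209.166.185.196: bits 11010001101001101011100111000100 walk d0:-→d1:-→d2:-→d3:-→d4:-→d5:-→d6:-→d7:-→d8:-→d9:-→d10:-→d11:-→d12:-→d13:-→d14:-→d15:-→d16:H3→d17:-→d18:-→d19:-→d20:-→d21:-→d22:-→d23:-→d24:-→d25:-→d26:-→d27:-→d28:-→d29:-→d30:-→d31:-→d32:H0 -> H0
  lookup 209.166.177.196: bits 11010001101001101011 walk d0:-→d1:-→d2:-→d3:-→d4:-→d5:-→d6:-→d7:-→d8:-→d9:-→d10:-→d11:-→d12:-→d13:-→d14:-→d15:-→d16:H3→d17:-→d18:-→d19:-→d20:- -> H3
  + 202.0.0.0/9 (H3) depth=9
  + 161.237.0.0/20 (H0) depth=20
  + 209.166.185.192/28 (H3) depth=28
  + 161.237.10.0/24 (H0) depth=24
  + 161.0.0.0/8 (H2) depth=8
  + 209.166.176.0/20 (H2) depth=20
  + 209.166.0.0/15 (H1) depth=15
  lookup 202.0.213.103: bits 11001010000 walk d0:-→d1:-→d2:-→d3:-→d4:-→d5:-→d6:-→d7:-→d8:-→d9:H3→d10:-→d11:- -> H3
  lookup 161.0.6.174: bits 10100001 walk d0:-→d1:-→d2:-→d3:-→d4:-→d5:-→d6:-→d7:-→d8:H2 -> H2
  lookup 209.166.0.0: bits 1101000110100110 walk d0:-→d1:-→d2:-→d3:-→d4:-→d5:-→d6:-→d7:-→d8:-→d9:-→d10:-→d11:-→d12:-→d13:-→d14:-→d15:H1→d16:H3 -> H3
  + 0.0.0.0/0 (H2) depth=0
  lookup 209.166.28.248: bits 1101000110100110 walk d0:H2→d1:-→d2:-→d3:-→d4:-→d5:-→d6:-→d7:-→d8:-→d9:-→d10:-→d11:-→d12:-→d13:-→d14:-→d15:H1→d16:H3 -> H3
  lookup 11.106.0.14: bits 0000101101101010000 walk d0:H2→d1:-→d2:-→d3:-→d4:-→d5:-→d6:-→d7:-→d8:-→d9:-→d10:-→d11:-→d12:-→d13:-→d14:-→d15:-→d16:-→d17:-→d18:-→d19:H0 -> H0
  lookup 161.237.0.22: bits 10100001111011010000 walk d0:H2→d1:-→d2:-→d3:-→d4:-→d5:-→d6:-→d7:-→d8:H2→d9:-→d10:-→d11:-→d12:-→d13:-→d14:-→d15:-→d16:-→d17:-→d18:-→d19:-→d20:H0 -> H0
  + 209.166.185.192/28 (H0) depth=28
  lookup 209.166.0.33: bits 1101000110100110 walk d0:H2→d1:-→d2:-→d3:-→d4:-→d5:-→d6:-→d7:-→d8:-→d9:-→d10:-→d11:-→d12:-→d13:-→d14:-→d15:H1→d16:H3 -> H3
  + 0.0.0.0/0 (H1) depth=0
  + 209.166.176.0/20 (H1) depth=20
  + 209.166.176.0/20 (H1) depth=20
  + 161.237.0.0/20 (H2) depth=20

== LOOKUPS ==
["H0","H0","H3","H0","H3","H3","H2","H3","H3","H0","H0","H3"]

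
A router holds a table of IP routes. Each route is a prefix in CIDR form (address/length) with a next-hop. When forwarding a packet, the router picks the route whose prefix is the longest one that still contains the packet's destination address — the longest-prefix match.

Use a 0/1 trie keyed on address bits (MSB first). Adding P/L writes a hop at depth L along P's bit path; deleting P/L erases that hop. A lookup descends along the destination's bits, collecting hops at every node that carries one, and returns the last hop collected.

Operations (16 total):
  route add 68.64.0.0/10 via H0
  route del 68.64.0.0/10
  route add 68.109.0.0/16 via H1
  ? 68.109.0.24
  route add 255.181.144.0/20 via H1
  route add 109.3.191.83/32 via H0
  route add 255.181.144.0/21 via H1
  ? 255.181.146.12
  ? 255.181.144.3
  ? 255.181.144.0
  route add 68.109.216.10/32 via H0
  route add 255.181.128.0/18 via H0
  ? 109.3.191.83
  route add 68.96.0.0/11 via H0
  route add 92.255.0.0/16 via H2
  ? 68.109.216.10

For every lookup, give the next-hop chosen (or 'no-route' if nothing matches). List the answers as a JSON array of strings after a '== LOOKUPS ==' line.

Process each operation:
  add 68.64.0.0/10 -> H0 at depth 10
  del 68.64.0.0/10 (clear depth 10)
  add 68.109.0.0/16 -> H1 at depth 16
  Q 68.109.0.24: descend 0100010001101101 ; hops seen [H1] ; pick H1
  add 255.181.144.0/20 -> H1 at depth 20
  add 109.3.191.83/32 -> H0 at depth 32
  add 255.181.144.0/21 -> H1 at depth 21
  Q 255.181.146.12: descend 111111111011010110010 ; hops seen [H1,H1] ; pick H1
  Q 255.181.144.3: descend 111111111011010110010 ; hops seen [H1,H1] ; pick H1
  Q 255.181.144.0: descend 111111111011010110010 ; hops seen [H1,H1] ; pick H1
  add 68.109.216.10/32 -> H0 at depth 32
  add 255.181.128.0/18 -> H0 at depth 18
  Q 109.3.191.83: descend 01101101000000111011111101010011 ; hops seen [H0] ; pick H0
  add 68.96.0.0/11 -> H0 at depth 11
  add 92.255.0.0/16 -> H2 at depth 16
  Q 68.109.216.10: descend 01000100011011011101100000001010 ; hops seen [H0,H1,H0] ; pick H0

== LOOKUPS ==
["H1","H1","H1","H1","H0","H0"]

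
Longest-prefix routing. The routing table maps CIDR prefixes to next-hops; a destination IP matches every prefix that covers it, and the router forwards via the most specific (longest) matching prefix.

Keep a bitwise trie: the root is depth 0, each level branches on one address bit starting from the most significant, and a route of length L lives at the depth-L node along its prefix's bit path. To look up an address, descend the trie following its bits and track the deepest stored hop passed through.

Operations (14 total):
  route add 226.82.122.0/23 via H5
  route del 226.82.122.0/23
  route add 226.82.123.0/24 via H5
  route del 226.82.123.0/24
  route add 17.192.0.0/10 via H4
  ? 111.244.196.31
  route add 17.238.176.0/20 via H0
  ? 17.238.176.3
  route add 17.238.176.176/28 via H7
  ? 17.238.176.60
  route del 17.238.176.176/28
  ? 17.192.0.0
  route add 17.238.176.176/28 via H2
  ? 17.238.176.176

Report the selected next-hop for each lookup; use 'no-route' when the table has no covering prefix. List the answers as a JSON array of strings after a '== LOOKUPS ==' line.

Apply in order:
  + 226.82.122.0/23 (H5) depth=23
  - 226.82.122.0/23 clear@23
  + 226.82.123.0/24 (H5) depth=24
  - 226.82.123.0/24 clear@24
  + 17.192.0.0/10 (H4) depth=10
  lookup 111.244.196.31: bits 0 walk d0:-→d1:- -> no-route
  + 17.238.176.0/20 (H0) depth=20
  lookup 17.238.176.3: bits 00010001111011101011 walk d0:-→d1:-→d2:-→d3:-→d4:-→d5:-→d6:-→d7:-→d8:-→d9:-→d10:H4→d11:-→d12:-→d13:-→d14:-→d15:-→d16:-→d17:-→d18:-→d19:-→d20:H0 -> H0
  + 17.238.176.176/28 (H7) depth=28
  lookup 17.238.176.60: bits 000100011110111010110000 walk d0:-→d1:-→d2:-→d3:-→d4:-→d5:-→d6:-→d7:-→d8:-→d9:-→d10:H4→d11:-→d12:-→d13:-→d14:-→d15:-→d16:-→d17:-→d18:-→d19:-→d20:H0→d21:-→d22:-→d23:-→d24:- -> H0
  - 17.238.176.176/28 clear@28
  lookup 17.192.0.0: bits 0001000111 walk d0:-→d1:-→d2:-→d3:-→d4:-→d5:-→d6:-→d7:-→d8:-→d9:-→d10:H4 -> H4
  + 17.238.176.176/28 (H2) depth=28
  lookup 17.238.176.176: bits 0001000111101110101100001011 walk d0:-→d1:-→d2:-→d3:-→d4:-→d5:-→d6:-→d7:-→d8:-→d9:-→d10:H4→d11:-→d12:-→d13:-→d14:-→d15:-→d16:-→d17:-→d18:-→d19:-→d20:H0→d21:-→d22:-→d23:-→d24:-→d25:-→d26:-→d27:-→d28:H2 -> H2

== LOOKUPS ==
["no-route","H0","H0","H4","H2"]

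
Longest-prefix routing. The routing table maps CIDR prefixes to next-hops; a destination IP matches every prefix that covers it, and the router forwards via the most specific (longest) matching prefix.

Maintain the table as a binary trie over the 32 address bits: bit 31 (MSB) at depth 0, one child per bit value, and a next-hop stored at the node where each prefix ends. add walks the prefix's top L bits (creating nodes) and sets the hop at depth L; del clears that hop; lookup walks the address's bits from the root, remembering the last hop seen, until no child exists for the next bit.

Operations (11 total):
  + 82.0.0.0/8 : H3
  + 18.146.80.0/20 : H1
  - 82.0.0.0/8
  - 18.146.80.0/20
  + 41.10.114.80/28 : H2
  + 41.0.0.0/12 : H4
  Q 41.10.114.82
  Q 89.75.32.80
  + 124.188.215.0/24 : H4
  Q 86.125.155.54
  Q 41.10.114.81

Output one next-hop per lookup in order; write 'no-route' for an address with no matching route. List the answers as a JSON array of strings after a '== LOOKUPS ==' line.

Process each operation:
  + 82.0.0.0/8 (H3) depth=8
  + 18.146.80.0/20 (H1) depth=20
  - 82.0.0.0/8 clear@8
  - 18.146.80.0/20 clear@20
  + 41.10.114.80/28 (H2) depth=28
  + 41.0.0.0/12 (H4) depth=12
  Q 41.10.114.82: descend 0010100100001010011100100101 ; hops seen [H4,H2] ; pick H2
  Q 89.75.32.80: descend 0101 ; hops seen [∅] ; pick no-route
  + 124.188.215.0/24 (H4) depth=24
  Q 86.125.155.54: descend 01010 ; hops seen [∅] ; pick no-route
  Q 41.10.114.81: descend 0010100100001010011100100101 ; hops seen [H4,H2] ; pick H2

== LOOKUPS ==
["H2","no-route","no-route","H2"]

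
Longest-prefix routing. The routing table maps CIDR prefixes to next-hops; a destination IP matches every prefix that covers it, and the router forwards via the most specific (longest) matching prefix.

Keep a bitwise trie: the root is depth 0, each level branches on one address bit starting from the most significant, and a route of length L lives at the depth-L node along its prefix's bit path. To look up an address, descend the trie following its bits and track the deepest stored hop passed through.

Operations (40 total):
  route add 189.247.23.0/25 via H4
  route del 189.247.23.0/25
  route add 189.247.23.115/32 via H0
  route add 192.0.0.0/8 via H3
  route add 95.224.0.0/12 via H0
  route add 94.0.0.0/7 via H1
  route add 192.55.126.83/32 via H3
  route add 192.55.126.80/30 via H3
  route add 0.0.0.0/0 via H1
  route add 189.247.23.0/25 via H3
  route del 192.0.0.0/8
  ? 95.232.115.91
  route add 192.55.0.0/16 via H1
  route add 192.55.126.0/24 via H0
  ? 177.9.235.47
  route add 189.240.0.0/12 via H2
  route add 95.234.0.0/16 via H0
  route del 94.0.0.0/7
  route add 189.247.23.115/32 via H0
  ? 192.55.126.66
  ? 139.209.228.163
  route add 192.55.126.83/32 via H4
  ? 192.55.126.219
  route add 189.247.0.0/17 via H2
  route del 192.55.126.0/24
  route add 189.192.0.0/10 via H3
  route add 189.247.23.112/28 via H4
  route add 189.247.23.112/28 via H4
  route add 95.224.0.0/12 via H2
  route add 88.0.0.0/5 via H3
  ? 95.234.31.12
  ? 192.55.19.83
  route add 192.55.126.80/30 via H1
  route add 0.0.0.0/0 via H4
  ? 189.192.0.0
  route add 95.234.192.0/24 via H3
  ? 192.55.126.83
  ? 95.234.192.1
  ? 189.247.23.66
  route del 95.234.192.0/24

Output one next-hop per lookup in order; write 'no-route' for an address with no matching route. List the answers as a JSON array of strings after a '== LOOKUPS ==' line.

Apply in order:
  add 189.247.23.0/25 -> H4 at depth 25
  del 189.247.23.0/25 (clear depth 25)
  add 189.247.23.115/32 -> H0 at depth 32
  add 192.0.0.0/8 -> H3 at depth 8
  add 95.224.0.0/12 -> H0 at depth 12
  add 94.0.0.0/7 -> H1 at depth 7
  add 192.55.126.83/32 -> H3 at depth 32
  add 192.55.126.80/30 -> H3 at depth 30
  add 0.0.0.0/0 -> H1 at depth 0
  add 189.247.23.0/25 -> H3 at depth 25
  del 192.0.0.0/8 (clear depth 8)
  Q 95.232.115.91: descend 010111111110 ; hops seen [H1,H1,H0] ; pick H0
  add 192.55.0.0/16 -> H1 at depth 16
  add 192.55.126.0/24 -> H0 at depth 24
  Q 177.9.235.47: descend 1011 ; hops seen [H1] ; pick H1
  add 189.240.0.0/12 -> H2 at depth 12
  add 95.234.0.0/16 -> H0 at depth 16
  del 94.0.0.0/7 (clear depth 7)
  add 189.247.23.115/32 -> H0 at depth 32
  Q 192.55.126.66: descend 110000000011011101111110010 ; hops seen [H1,H1,H0] ; pick H0
  Q 139.209.228.163: descend 10 ; hops seen [H1] ; pick H1
  add 192.55.126.83/32 -> H4 at depth 32
  Q 192.55.126.219: descend 110000000011011101111110 ; hops seen [H1,H1,H0] ; pick H0
  add 189.247.0.0/17 -> H2 at depth 17
  del 192.55.126.0/24 (clear depth 24)
  add 189.192.0.0/10 -> H3 at depth 10
  add 189.247.23.112/28 -> H4 at depth 28
  add 189.247.23.112/28 -> H4 at depth 28
  add 95.224.0.0/12 -> H2 at depth 12
  add 88.0.0.0/5 -> H3 at depth 5
  Q 95.234.31.12: descend 0101111111101010 ; hops seen [H1,H3,H2,H0] ; pick H0
  Q 192.55.19.83: descend 11000000001101110 ; hops seen [H1,H1] ; pick H1
  add 192.55.126.80/30 -> H1 at depth 30
  add 0.0.0.0/0 -> H4 at depth 0
  Q 189.192.0.0: descend 1011110111 ; hops seen [H4,H3] ; pick H3
  add 95.234.192.0/24 -> H3 at depth 24
  Q 192.55.126.83: descend 11000000001101110111111001010011 ; hops seen [H4,H1,H1,H4] ; pick H4
  Q 95.234.192.1: descend 010111111110101011000000 ; hops seen [H4,H3,H2,H0,H3] ; pick H3
  Q 189.247.23.66: descend 10111101111101110001011101 ; hops seen [H4,H3,H2,H2,H3] ; pick H3
  del 95.234.192.0/24 (clear depth 24)

== LOOKUPS ==
["H0","H1","H0","H1","H0","H0","H1","H3","H4","H3","H3"]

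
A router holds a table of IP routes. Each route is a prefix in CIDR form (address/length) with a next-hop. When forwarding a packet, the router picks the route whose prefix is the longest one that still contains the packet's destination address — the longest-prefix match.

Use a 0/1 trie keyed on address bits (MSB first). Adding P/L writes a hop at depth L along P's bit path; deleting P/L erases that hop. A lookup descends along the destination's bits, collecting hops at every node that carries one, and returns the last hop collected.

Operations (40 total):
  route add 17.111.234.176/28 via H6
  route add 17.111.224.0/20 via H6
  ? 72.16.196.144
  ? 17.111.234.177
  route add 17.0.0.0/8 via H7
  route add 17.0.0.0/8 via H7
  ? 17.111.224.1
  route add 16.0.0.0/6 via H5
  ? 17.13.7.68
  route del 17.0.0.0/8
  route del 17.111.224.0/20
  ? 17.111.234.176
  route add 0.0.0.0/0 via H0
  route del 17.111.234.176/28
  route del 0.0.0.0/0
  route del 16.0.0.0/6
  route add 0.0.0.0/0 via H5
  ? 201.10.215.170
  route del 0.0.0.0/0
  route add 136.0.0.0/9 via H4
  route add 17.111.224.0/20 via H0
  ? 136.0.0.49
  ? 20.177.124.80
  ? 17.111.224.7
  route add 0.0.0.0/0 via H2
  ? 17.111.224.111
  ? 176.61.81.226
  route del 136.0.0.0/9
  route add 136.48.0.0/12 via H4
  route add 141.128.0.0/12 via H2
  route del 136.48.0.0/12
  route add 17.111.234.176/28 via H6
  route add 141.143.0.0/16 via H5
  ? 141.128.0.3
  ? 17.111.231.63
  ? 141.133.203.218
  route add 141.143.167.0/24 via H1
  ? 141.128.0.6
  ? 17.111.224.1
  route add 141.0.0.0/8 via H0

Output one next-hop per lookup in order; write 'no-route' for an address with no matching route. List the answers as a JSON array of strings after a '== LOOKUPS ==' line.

Trace:
  + 17.111.234.176/28 (H6) depth=28
  + 17.111.224.0/20 (H6) depth=20
  Q 72.16.196.144: descend 0 ; hops seen [∅] ; pick no-route
  Q 17.111.234.177: descend 0001000101101111111010101011 ; hops seen [H6,H6] ; pick H6
  + 17.0.0.0/8 (H7) depth=8
  + 17.0.0.0/8 (H7) depth=8
  Q 17.111.224.1: descend 00010001011011111110 ; hops seen [H7,H6] ; pick H6
  + 16.0.0.0/6 (H5) depth=6
  Q 17.13.7.68: descend 000100010 ; hops seen [H5,H7] ; pick H7
  - 17.0.0.0/8 clear@8
  - 17.111.224.0/20 clear@20
  Q 17.111.234.176: descend 0001000101101111111010101011 ; hops seen [H5,H6] ; pick H6
  + 0.0.0.0/0 (H0) depth=0
  - 17.111.234.176/28 clear@28
  - 0.0.0.0/0 clear@0
  - 16.0.0.0/6 clear@6
  + 0.0.0.0/0 (H5) depth=0
  Q 201.10.215.170: descend ε ; hops seen [H5] ; pick H5
  - 0.0.0.0/0 clear@0
  + 136.0.0.0/9 (H4) depth=9
  + 17.111.224.0/20 (H0) depth=20
  Q 136.0.0.49: descend 100010000 ; hops seen [H4] ; pick H4
  Q 20.177.124.80: descend 00010 ; hops seen [∅] ; pick no-route
  Q 17.111.224.7: descend 00010001011011111110 ; hops seen [H0] ; pick H0
  + 0.0.0.0/0 (H2) depth=0
  Q 17.111.224.111: descend 00010001011011111110 ; hops seen [H2,H0] ; pick H0
  Q 176.61.81.226: descend 10 ; hops seen [H2] ; pick H2
  - 136.0.0.0/9 clear@9
  + 136.48.0.0/12 (H4) depth=12
  + 141.128.0.0/12 (H2) depth=12
  - 136.48.0.0/12 clear@12
  + 17.111.234.176/28 (H6) depth=28
  + 141.143.0.0/16 (H5) depth=16
  Q 141.128.0.3: descend 100011011000 ; hops seen [H2,H2] ; pick H2
  Q 17.111.231.63: descend 00010001011011111110 ; hops seen [H2,H0] ; pick H0
  Q 141.133.203.218: descend 100011011000 ; hops seen [H2,H2] ; pick H2
  + 141.143.167.0/24 (H1) depth=24
  Q 141.128.0.6: descend 100011011000 ; hops seen [H2,H2] ; pick H2
  Q 17.111.224.1: descend 00010001011011111110 ; hops seen [H2,H0] ; pick H0
  + 141.0.0.0/8 (H0) depth=8

== LOOKUPS ==
["no-route","H6","H6","H7","H6","H5","H4","no-route","H0","H0","H2","H2","H0","H2","H2","H0"]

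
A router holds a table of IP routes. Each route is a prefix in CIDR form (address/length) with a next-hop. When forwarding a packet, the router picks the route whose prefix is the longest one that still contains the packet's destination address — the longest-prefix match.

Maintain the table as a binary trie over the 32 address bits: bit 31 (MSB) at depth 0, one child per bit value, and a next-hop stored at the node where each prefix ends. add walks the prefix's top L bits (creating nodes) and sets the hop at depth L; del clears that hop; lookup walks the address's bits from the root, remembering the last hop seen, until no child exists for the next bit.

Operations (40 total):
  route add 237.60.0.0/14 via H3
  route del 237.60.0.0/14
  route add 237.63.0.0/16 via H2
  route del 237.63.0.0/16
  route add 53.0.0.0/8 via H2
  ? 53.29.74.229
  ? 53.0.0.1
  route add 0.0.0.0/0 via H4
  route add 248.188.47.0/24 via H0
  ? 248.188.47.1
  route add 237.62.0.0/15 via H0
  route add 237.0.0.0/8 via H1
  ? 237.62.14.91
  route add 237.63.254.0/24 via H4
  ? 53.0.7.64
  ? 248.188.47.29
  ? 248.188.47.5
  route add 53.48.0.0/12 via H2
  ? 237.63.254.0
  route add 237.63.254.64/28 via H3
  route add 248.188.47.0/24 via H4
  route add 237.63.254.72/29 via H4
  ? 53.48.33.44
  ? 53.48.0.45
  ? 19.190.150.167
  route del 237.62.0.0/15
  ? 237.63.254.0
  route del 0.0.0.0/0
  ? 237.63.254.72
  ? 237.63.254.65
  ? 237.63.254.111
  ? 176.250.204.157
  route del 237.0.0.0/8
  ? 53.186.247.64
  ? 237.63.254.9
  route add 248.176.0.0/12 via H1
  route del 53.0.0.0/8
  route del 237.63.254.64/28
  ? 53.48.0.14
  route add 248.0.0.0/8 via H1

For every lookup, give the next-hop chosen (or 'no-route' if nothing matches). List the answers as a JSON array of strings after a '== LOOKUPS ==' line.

Apply in order:
  add 237.60.0.0/14 -> H3 at depth 14
  - 237.60.0.0/14 clear@14
  add 237.63.0.0/16 -> H2 at depth 16
  - 237.63.0.0/16 clear@16
  add 53.0.0.0/8 -> H2 at depth 8
  lookup 53.29.74.229: bits 00110101 walk d0:-→d1:-→d2:-→d3:-→d4:-→d5:-→d6:-→d7:-→d8:H2 -> H2
  lookup 53.0.0.1: bits 00110101 walk d0:-→d1:-→d2:-→d3:-→d4:-→d5:-→d6:-→d7:-→d8:H2 -> H2
  add 0.0.0.0/0 -> H4 at depth 0
  add 248.188.47.0/24 -> H0 at depth 24
  lookup 248.188.47.1: bits 111110001011110000101111 walk d0:H4→d1:-→d2:-→d3:-→d4:-→d5:-→d6:-→d7:-→d8:-→d9:-→d10:-→d11:-→d12:-→d13:-→d14:-→d15:-→d16:-→d17:-→d18:-→d19:-→d20:-→d21:-→d22:-→d23:-→d24:H0 -> H0
  add 237.62.0.0/15 -> H0 at depth 15
  add 237.0.0.0/8 -> H1 at depth 8
  lookup 237.62.14.91: bits 111011010011111 walk d0:H4→d1:-→d2:-→d3:-→d4:-→d5:-→d6:-→d7:-→d8:H1→d9:-→d10:-→d11:-→d12:-→d13:-→d14:-→d15:H0 -> H0
  add 237.63.254.0/24 -> H4 at depth 24
  lookup 53.0.7.64: bits 00110101 walk d0:H4→d1:-→d2:-→d3:-→d4:-→d5:-→d6:-→d7:-→d8:H2 -> H2
  lookup 248.188.47.29: bits 111110001011110000101111 walk d0:H4→d1:-→d2:-→d3:-→d4:-→d5:-→d6:-→d7:-→d8:-→d9:-→d10:-→d11:-→d12:-→d13:-→d14:-→d15:-→d16:-→d17:-→d18:-→d19:-→d20:-→d21:-→d22:-→d23:-→d24:H0 -> H0
  lookup 248.188.47.5: bits 111110001011110000101111 walk d0:H4→d1:-→d2:-→d3:-→d4:-→d5:-→d6:-→d7:-→d8:-→d9:-→d10:-→d11:-→d12:-→d13:-→d14:-→d15:-→d16:-→d17:-→d18:-→d19:-→d20:-→d21:-→d22:-→d23:-→d24:H0 -> H0
  add 53.48.0.0/12 -> H2 at depth 12
  lookup 237.63.254.0: bits 111011010011111111111110 walk d0:H4→d1:-→d2:-→d3:-→d4:-→d5:-→d6:-→d7:-→d8:H1→d9:-→d10:-→d11:-→d12:-→d13:-→d14:-→d15:H0→d16:-→d17:-→d18:-→d19:-→d20:-→d21:-→d22:-→d23:-→d24:H4 -> H4
  add 237.63.254.64/28 -> H3 at depth 28
  add 248.188.47.0/24 -> H4 at depth 24
  add 237.63.254.72/29 -> H4 at depth 29
  lookup 53.48.33.44: bits 001101010011 walk d0:H4→d1:-→d2:-→d3:-→d4:-→d5:-→d6:-→d7:-→d8:H2→d9:-→d10:-→d11:-→d12:H2 -> H2
  lookup 53.48.0.45: bits 001101010011 walk d0:H4→d1:-→d2:-→d3:-→d4:-→d5:-→d6:-→d7:-→d8:H2→d9:-→d10:-→d11:-→d12:H2 -> H2
  lookup 19.190.150.167: bits 00 walk d0:H4→d1:-→d2:- -> H4
  - 237.62.0.0/15 clear@15
  lookup 237.63.254.0: bits 1110110100111111111111100 walk d0:H4→d1:-→d2:-→d3:-→d4:-→d5:-→d6:-→d7:-→d8:H1→d9:-→d10:-→d11:-→d12:-→d13:-→d14:-→d15:-→d16:-→d17:-→d18:-→d19:-→d20:-→d21:-→d22:-→d23:-→d24:H4→d25:- -> H4
  - 0.0.0.0/0 clear@0
  lookup 237.63.254.72: bits 11101101001111111111111001001 walk d0:-→d1:-→d2:-→d3:-→d4:-→d5:-→d6:-→d7:-→d8:H1→d9:-→d10:-→d11:-→d12:-→d13:-→d14:-→d15:-→d16:-→d17:-→d18:-→d19:-→d20:-→d21:-→d22:-→d23:-→d24:H4→d25:-→d26:-→d27:-→d28:H3→d29:H4 -> H4
  lookup 237.63.254.65: bits 1110110100111111111111100100 walk d0:-→d1:-→d2:-→d3:-→d4:-→d5:-→d6:-→d7:-→d8:H1→d9:-→d10:-→d11:-→d12:-→d13:-→d14:-→d15:-→d16:-→d17:-→d18:-→d19:-→d20:-→d21:-→d22:-→d23:-→d24:H4→d25:-→d26:-→d27:-→d28:H3 -> H3
  lookup 237.63.254.111: bits 11101101001111111111111001 walk d0:-→d1:-→d2:-→d3:-→d4:-→d5:-→d6:-→d7:-→d8:H1→d9:-→d10:-→d11:-→d12:-→d13:-→d14:-→d15:-→d16:-→d17:-→d18:-→d19:-→d20:-→d21:-→d22:-→d23:-→d24:H4→d25:-→d26:- -> H4
  lookup 176.250.204.157: bits 1 walk d0:-→d1:- -> no-route
  - 237.0.0.0/8 clear@8
  lookup 53.186.247.64: bits 00110101 walk d0:-→d1:-→d2:-→d3:-→d4:-→d5:-→d6:-→d7:-→d8:H2 -> H2
  lookup 237.63.254.9: bits 1110110100111111111111100 walk d0:-→d1:-→d2:-→d3:-→d4:-→d5:-→d6:-→d7:-→d8:-→d9:-→d10:-→d11:-→d12:-→d13:-→d14:-→d15:-→d16:-→d17:-→d18:-→d19:-→d20:-→d21:-→d22:-→d23:-→d24:H4→d25:- -> H4
  add 248.176.0.0/12 -> H1 at depth 12
  - 53.0.0.0/8 clear@8
  - 237.63.254.64/28 clear@28
  lookup 53.48.0.14: bits 001101010011 walk d0:-→d1:-→d2:-→d3:-→d4:-→d5:-→d6:-→d7:-→d8:-→d9:-→d10:-→d11:-→d12:H2 -> H2
  add 248.0.0.0/8 -> H1 at depth 8

== LOOKUPS ==
["H2","H2","H0","H0","H2","H0","H0","H4","H2","H2","H4","H4","H4","H3","H4","no-route","H2","H4","H2"]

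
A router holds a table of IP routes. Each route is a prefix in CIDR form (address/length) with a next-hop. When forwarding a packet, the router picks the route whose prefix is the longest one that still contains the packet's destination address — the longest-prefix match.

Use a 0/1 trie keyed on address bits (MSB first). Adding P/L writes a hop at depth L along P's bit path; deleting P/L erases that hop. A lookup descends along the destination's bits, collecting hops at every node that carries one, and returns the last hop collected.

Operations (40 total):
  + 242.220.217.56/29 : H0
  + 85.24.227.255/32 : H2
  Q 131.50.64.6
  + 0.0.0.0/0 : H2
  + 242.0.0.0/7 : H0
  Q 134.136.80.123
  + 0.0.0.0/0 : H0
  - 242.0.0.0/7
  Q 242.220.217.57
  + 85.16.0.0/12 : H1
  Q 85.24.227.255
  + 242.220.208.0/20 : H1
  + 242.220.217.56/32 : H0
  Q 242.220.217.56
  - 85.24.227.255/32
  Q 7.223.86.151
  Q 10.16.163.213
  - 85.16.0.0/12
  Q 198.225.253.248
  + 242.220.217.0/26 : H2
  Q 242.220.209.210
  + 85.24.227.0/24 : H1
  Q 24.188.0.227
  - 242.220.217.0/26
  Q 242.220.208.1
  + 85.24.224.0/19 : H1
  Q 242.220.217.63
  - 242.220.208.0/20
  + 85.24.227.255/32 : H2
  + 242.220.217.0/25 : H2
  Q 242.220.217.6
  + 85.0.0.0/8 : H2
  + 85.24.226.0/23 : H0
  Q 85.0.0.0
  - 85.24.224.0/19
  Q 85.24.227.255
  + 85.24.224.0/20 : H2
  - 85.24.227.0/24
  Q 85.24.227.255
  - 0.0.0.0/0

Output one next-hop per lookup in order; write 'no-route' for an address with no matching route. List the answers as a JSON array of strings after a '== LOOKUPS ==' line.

Apply in order:
  + 242.220.217.56/29 (H0) depth=29
  + 85.24.227.255/32 (H2) depth=32
  Q 131.50.64.6: descend 1 ; hops seen [∅] ; pick no-route
  + 0.0.0.0/0 (H2) depth=0
  + 242.0.0.0/7 (H0) depth=7
  Q 134.136.80.123: descend 1 ; hops seen [H2] ; pick H2
  + 0.0.0.0/0 (H0) depth=0
  - 242.0.0.0/7 clear@7
  Q 242.220.217.57: descend 11110010110111001101100100111 ; hops seen [H0,H0] ; pick H0
  + 85.16.0.0/12 (H1) depth=12
  Q 85.24.227.255: descend 01010101000110001110001111111111 ; hops seen [H0,H1,H2] ; pick H2
  + 242.220.208.0/20 (H1) depth=20
  + 242.220.217.56/32 (H0) depth=32
  Q 242.220.217.56: descend 11110010110111001101100100111000 ; hops seen [H0,H1,H0,H0] ; pick H0
  - 85.24.227.255/32 clear@32
  Q 7.223.86.151: descend 0 ; hops seen [H0] ; pick H0
  Q 10.16.163.213: descend 0 ; hops seen [H0] ; pick H0
  - 85.16.0.0/12 clear@12
  Q 198.225.253.248: descend 11 ; hops seen [H0] ; pick H0
  + 242.220.217.0/26 (H2) depth=26
  Q 242.220.209.210: descend 11110010110111001101 ; hops seen [H0,H1] ; pick H1
  + 85.24.227.0/24 (H1) depth=24
  Q 24.188.0.227: descend 0 ; hops seen [H0] ; pick H0
  - 242.220.217.0/26 clear@26
  Q 242.220.208.1: descend 11110010110111001101 ; hops seen [H0,H1] ; pick H1
  + 85.24.224.0/19 (H1) depth=19
  Q 242.220.217.63: descend 11110010110111001101100100111 ; hops seen [H0,H1,H0] ; pick H0
  - 242.220.208.0/20 clear@20
  + 85.24.227.255/32 (H2) depth=32
  + 242.220.217.0/25 (H2) depth=25
  Q 242.220.217.6: descend 11110010110111001101100100 ; hops seen [H0,H2] ; pick H2
  + 85.0.0.0/8 (H2) depth=8
  + 85.24.226.0/23 (H0) depth=23
  Q 85.0.0.0: descend 01010101000 ; hops seen [H0,H2] ; pick H2
  - 85.24.224.0/19 clear@19
  Q 85.24.227.255: descend 01010101000110001110001111111111 ; hops seen [H0,H2,H0,H1,H2] ; pick H2
  + 85.24.224.0/20 (H2) depth=20
  - 85.24.227.0/24 clear@24
  Q 85.24.227.255: descend 01010101000110001110001111111111 ; hops seen [H0,H2,H2,H0,H2] ; pick H2
  - 0.0.0.0/0 clear@0

== LOOKUPS ==
["no-route","H2","H0","H2","H0","H0","H0","H0","H1","H0","H1","H0","H2","H2","H2","H2"]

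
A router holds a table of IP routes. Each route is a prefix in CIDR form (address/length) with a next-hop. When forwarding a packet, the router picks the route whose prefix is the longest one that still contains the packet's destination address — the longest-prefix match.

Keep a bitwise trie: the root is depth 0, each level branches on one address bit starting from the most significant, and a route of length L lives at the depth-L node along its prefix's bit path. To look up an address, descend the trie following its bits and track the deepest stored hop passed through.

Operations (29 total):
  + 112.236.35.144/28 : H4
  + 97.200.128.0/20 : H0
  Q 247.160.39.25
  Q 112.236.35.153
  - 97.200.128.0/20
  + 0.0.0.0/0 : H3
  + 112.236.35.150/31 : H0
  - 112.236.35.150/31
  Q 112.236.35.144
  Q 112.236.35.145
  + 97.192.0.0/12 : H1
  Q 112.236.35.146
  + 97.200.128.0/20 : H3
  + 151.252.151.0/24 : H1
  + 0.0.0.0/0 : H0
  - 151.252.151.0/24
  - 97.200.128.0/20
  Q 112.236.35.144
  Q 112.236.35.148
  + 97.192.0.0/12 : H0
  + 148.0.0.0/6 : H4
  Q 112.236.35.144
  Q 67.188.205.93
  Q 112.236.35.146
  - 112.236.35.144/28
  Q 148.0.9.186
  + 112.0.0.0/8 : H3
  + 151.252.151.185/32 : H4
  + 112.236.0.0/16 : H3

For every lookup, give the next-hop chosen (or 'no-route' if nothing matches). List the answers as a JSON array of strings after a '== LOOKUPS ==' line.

Process each operation:
  add 112.236.35.144/28 -> H4 at depth 28
  add 97.200.128.0/20 -> H0 at depth 20
  ? 247.160.39.25  path d0:-  best=no-route
  ? 112.236.35.153  path d0:-→d1:-→d2:-→d3:-→d4:-→d5:-→d6:-→d7:-→d8:-→d9:-→d10:-→d11:-→d12:-→d13:-→d14:-→d15:-→d16:-→d17:-→d18:-→d19:-→d20:-→d21:-→d22:-→d23:-→d24:-→d25:-→d26:-→d27:-→d28:H4  best=H4
  del 97.200.128.0/20 (clear depth 20)
  add 0.0.0.0/0 -> H3 at depth 0
  add 112.236.35.150/31 -> H0 at depth 31
  del 112.236.35.150/31 (clear depth 31)
  ? 112.236.35.144  path d0:H3→d1:-→d2:-→d3:-→d4:-→d5:-→d6:-→d7:-→d8:-→d9:-→d10:-→d11:-→d12:-→d13:-→d14:-→d15:-→d16:-→d17:-→d18:-→d19:-→d20:-→d21:-→d22:-→d23:-→d24:-→d25:-→d26:-→d27:-→d28:H4→d29:-  best=H4
  ? 112.236.35.145  path d0:H3→d1:-→d2:-→d3:-→d4:-→d5:-→d6:-→d7:-→d8:-→d9:-→d10:-→d11:-→d12:-→d13:-→d14:-→d15:-→d16:-→d17:-→d18:-→d19:-→d20:-→d21:-→d22:-→d23:-→d24:-→d25:-→d26:-→d27:-→d28:H4→d29:-  best=H4
  add 97.192.0.0/12 -> H1 at depth 12
  ? 112.236.35.146  path d0:H3→d1:-→d2:-→d3:-→d4:-→d5:-→d6:-→d7:-→d8:-→d9:-→d10:-→d11:-→d12:-→d13:-→d14:-→d15:-→d16:-→d17:-→d18:-→d19:-→d20:-→d21:-→d22:-→d23:-→d24:-→d25:-→d26:-→d27:-→d28:H4→d29:-  best=H4
  add 97.200.128.0/20 -> H3 at depth 20
  add 151.252.151.0/24 -> H1 at depth 24
  add 0.0.0.0/0 -> H0 at depth 0
  del 151.252.151.0/24 (clear depth 24)
  del 97.200.128.0/20 (clear depth 20)
  ? 112.236.35.144  path d0:H0→d1:-→d2:-→d3:-→d4:-→d5:-→d6:-→d7:-→d8:-→d9:-→d10:-→d11:-→d12:-→d13:-→d14:-→d15:-→d16:-→d17:-→d18:-→d19:-→d20:-→d21:-→d22:-→d23:-→d24:-→d25:-→d26:-→d27:-→d28:H4→d29:-  best=H4
  ? 112.236.35.148  path d0:H0→d1:-→d2:-→d3:-→d4:-→d5:-→d6:-→d7:-→d8:-→d9:-→d10:-→d11:-→d12:-→d13:-→d14:-→d15:-→d16:-→d17:-→d18:-→d19:-→d20:-→d21:-→d22:-→d23:-→d24:-→d25:-→d26:-→d27:-→d28:H4→d29:-→d30:-  best=H4
  add 97.192.0.0/12 -> H0 at depth 12
  add 148.0.0.0/6 -> H4 at depth 6
  ? 112.236.35.144  path d0:H0→d1:-→d2:-→d3:-→d4:-→d5:-→d6:-→d7:-→d8:-→d9:-→d10:-→d11:-→d12:-→d13:-→d14:-→d15:-→d16:-→d17:-→d18:-→d19:-→d20:-→d21:-→d22:-→d23:-→d24:-→d25:-→d26:-→d27:-→d28:H4→d29:-  best=H4
  ? 67.188.205.93  path d0:H0→d1:-→d2:-  best=H0
  ? 112.236.35.146  path d0:H0→d1:-→d2:-→d3:-→d4:-→d5:-→d6:-→d7:-→d8:-→d9:-→d10:-→d11:-→d12:-→d13:-→d14:-→d15:-→d16:-→d17:-→d18:-→d19:-→d20:-→d21:-→d22:-→d23:-→d24:-→d25:-→d26:-→d27:-→d28:H4→d29:-  best=H4
  del 112.236.35.144/28 (clear depth 28)
  ? 148.0.9.186  path d0:H0→d1:-→d2:-→d3:-→d4:-→d5:-→d6:H4  best=H4
  add 112.0.0.0/8 -> H3 at depth 8
  add 151.252.151.185/32 -> H4 at depth 32
  add 112.236.0.0/16 -> H3 at depth 16

== LOOKUPS ==
["no-route","H4","H4","H4","H4","H4","H4","H4","H0","H4","H4"]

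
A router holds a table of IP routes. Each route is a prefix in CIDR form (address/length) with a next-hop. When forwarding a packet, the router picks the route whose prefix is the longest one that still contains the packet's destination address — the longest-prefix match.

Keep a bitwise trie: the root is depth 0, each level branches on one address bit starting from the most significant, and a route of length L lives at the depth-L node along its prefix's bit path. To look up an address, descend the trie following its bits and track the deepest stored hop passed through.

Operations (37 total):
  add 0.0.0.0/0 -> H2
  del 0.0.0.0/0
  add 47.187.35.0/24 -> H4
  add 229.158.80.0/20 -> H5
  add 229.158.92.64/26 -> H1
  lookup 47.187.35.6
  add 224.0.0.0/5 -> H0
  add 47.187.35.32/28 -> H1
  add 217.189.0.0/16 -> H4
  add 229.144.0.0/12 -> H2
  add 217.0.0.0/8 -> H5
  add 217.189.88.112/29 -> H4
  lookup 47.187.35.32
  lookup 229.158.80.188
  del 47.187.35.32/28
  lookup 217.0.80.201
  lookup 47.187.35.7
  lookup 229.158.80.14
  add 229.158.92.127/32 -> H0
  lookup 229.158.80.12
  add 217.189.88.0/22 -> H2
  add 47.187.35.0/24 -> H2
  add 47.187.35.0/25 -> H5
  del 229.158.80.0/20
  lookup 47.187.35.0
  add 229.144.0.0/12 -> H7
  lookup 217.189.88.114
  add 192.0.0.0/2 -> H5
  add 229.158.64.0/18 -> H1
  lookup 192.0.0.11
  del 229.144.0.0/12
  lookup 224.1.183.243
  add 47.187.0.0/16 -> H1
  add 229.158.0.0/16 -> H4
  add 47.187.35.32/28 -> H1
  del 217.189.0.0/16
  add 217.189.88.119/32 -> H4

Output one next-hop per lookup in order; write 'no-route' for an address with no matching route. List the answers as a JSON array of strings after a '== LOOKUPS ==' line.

Process each operation:
  + 0.0.0.0/0 (H2) depth=0
  - 0.0.0.0/0 clear@0
  + 47.187.35.0/24 (H4) depth=24
  + 229.158.80.0/20 (H5) depth=20
  + 229.158.92.64/26 (H1) depth=26
  Q 47.187.35.6: descend 001011111011101100100011 ; hops seen [H4] ; pick H4
  + 224.0.0.0/5 (H0) depth=5
  + 47.187.35.32/28 (H1) depth=28
  + 217.189.0.0/16 (H4) depth=16
  + 229.144.0.0/12 (H2) depth=12
  + 217.0.0.0/8 (H5) depth=8
  + 217.189.88.112/29 (H4) depth=29
  Q 47.187.35.32: descend 0010111110111011001000110010 ; hops seen [H4,H1] ; pick H1
  Q 229.158.80.188: descend 11100101100111100101 ; hops seen [H0,H2,H5] ; pick H5
  - 47.187.35.32/28 clear@28
  Q 217.0.80.201: descend 11011001 ; hops seen [H5] ; pick H5
  Q 47.187.35.7: descend 00101111101110110010001100 ; hops seen [H4] ; pick H4
  Q 229.158.80.14: descend 11100101100111100101 ; hops seen [H0,H2,H5] ; pick H5
  + 229.158.92.127/32 (H0) depth=32
  Q 229.158.80.12: descend 11100101100111100101 ; hops seen [H0,H2,H5] ; pick H5
  + 217.189.88.0/22 (H2) depth=22
  + 47.187.35.0/24 (H2) depth=24
  + 47.187.35.0/25 (H5) depth=25
  - 229.158.80.0/20 clear@20
  Q 47.187.35.0: descend 00101111101110110010001100 ; hops seen [H2,H5] ; pick H5
  + 229.144.0.0/12 (H7) depth=12
  Q 217.189.88.114: descend 11011001101111010101100001110 ; hops seen [H5,H4,H2,H4] ; pick H4
  + 192.0.0.0/2 (H5) depth=2
  + 229.158.64.0/18 (H1) depth=18
  Q 192.0.0.11: descend 110 ; hops seen [H5] ; pick H5
  - 229.144.0.0/12 clear@12
  Q 224.1.183.243: descend 11100 ; hops seen [H5,H0] ; pick H0
  + 47.187.0.0/16 (H1) depth=16
  + 229.158.0.0/16 (H4) depth=16
  + 47.187.35.32/28 (H1) depth=28
  - 217.189.0.0/16 clear@16
  + 217.189.88.119/32 (H4) depth=32

== LOOKUPS ==
["H4","H1","H5","H5","H4","H5","H5","H5","H4","H5","H0"]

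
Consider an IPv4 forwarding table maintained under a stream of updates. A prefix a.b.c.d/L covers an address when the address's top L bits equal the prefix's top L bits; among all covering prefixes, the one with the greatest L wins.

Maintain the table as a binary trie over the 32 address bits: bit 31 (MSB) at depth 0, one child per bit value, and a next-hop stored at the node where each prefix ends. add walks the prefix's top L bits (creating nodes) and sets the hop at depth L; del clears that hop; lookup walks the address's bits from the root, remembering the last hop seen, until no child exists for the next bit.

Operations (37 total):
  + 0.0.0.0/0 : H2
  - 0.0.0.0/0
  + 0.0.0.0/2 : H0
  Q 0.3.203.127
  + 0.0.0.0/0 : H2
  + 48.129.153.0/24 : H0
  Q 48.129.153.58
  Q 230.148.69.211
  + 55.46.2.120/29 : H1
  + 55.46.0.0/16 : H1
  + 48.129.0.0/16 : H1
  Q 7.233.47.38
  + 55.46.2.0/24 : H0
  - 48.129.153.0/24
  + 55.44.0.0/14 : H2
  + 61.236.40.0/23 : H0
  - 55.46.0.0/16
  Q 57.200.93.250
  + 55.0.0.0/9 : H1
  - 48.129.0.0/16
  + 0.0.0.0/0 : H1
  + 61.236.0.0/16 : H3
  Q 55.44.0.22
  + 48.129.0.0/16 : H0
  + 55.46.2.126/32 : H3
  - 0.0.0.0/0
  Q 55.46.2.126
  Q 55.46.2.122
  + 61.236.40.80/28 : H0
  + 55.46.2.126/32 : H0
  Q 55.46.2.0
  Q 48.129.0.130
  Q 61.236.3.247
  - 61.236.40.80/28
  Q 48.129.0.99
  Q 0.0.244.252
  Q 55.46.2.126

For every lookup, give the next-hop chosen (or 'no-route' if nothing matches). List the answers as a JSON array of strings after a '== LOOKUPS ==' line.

Apply in order:
  + 0.0.0.0/0 (H2) depth=0
  - 0.0.0.0/0 clear@0
  + 0.0.0.0/2 (H0) depth=2
  lookup 0.3.203.127: bits 00 walk d0:-→d1:-→d2:H0 -> H0
  + 0.0.0.0/0 (H2) depth=0
  + 48.129.153.0/24 (H0) depth=24
  lookup 48.129.153.58: bits 001100001000000110011001 walk d0:H2→d1:-→d2:H0→d3:-→d4:-→d5:-→d6:-→d7:-→d8:-→d9:-→d10:-→d11:-→d12:-→d13:-→d14:-→d15:-→d16:-→d17:-→d18:-→d19:-→d20:-→d21:-→d22:-→d23:-→d24:H0 -> H0
  lookup 230.148.69.211: bits ε walk d0:H2 -> H2
  + 55.46.2.120/29 (H1) depth=29
  + 55.46.0.0/16 (H1) depth=16
  + 48.129.0.0/16 (H1) depth=16
  lookup 7.233.47.38: bits 00 walk d0:H2→d1:-→d2:H0 -> H0
  + 55.46.2.0/24 (H0) depth=24
  - 48.129.153.0/24 clear@24
  + 55.44.0.0/14 (H2) depth=14
  + 61.236.40.0/23 (H0) depth=23
  - 55.46.0.0/16 clear@16
  lookup 57.200.93.250: bits 00111 walk d0:H2→d1:-→d2:H0→d3:-→d4:-→d5:- -> H0
  + 55.0.0.0/9 (H1) depth=9
  - 48.129.0.0/16 clear@16
  + 0.0.0.0/0 (H1) depth=0
  + 61.236.0.0/16 (H3) depth=16
  lookup 55.44.0.22: bits 00110111001011 walk d0:H1→d1:-→d2:H0→d3:-→d4:-→d5:-→d6:-→d7:-→d8:-→d9:H1→d10:-→d11:-→d12:-→d13:-→d14:H2 -> H2
  + 48.129.0.0/16 (H0) depth=16
  + 55.46.2.126/32 (H3) depth=32
  - 0.0.0.0/0 clear@0
  lookup 55.46.2.126: bits 00110111001011100000001001111110 walk d0:-→d1:-→d2:H0→d3:-→d4:-→d5:-→d6:-→d7:-→d8:-→d9:H1→d10:-→d11:-→d12:-→d13:-→d14:H2→d15:-→d16:-→d17:-→d18:-→d19:-→d20:-→d21:-→d22:-→d23:-→d24:H0→d25:-→d26:-→d27:-→d28:-→d29:H1→d30:-→d31:-→d32:H3 -> H3
  lookup 55.46.2.122: bits 00110111001011100000001001111 walk d0:-→d1:-→d2:H0→d3:-→d4:-→d5:-→d6:-→d7:-→d8:-→d9:H1→d10:-→d11:-→d12:-→d13:-→d14:H2→d15:-→d16:-→d17:-→d18:-→d19:-→d20:-→d21:-→d22:-→d23:-→d24:H0→d25:-→d26:-→d27:-→d28:-→d29:H1 -> H1
  + 61.236.40.80/28 (H0) depth=28
  + 55.46.2.126/32 (H0) depth=32
  lookup 55.46.2.0: bits 0011011100101110000000100 walk d0:-→d1:-→d2:H0→d3:-→d4:-→d5:-→d6:-→d7:-→d8:-→d9:H1→d10:-→d11:-→d12:-→d13:-→d14:H2→d15:-→d16:-→d17:-→d18:-→d19:-→d20:-→d21:-→d22:-→d23:-→d24:H0→d25:- -> H0
  lookup 48.129.0.130: bits 0011000010000001 walk d0:-→d1:-→d2:H0→d3:-→d4:-→d5:-→d6:-→d7:-→d8:-→d9:-→d10:-→d11:-→d12:-→d13:-→d14:-→d15:-→d16:H0 -> H0
  lookup 61.236.3.247: bits 001111011110110000 walk d0:-→d1:-→d2:H0→d3:-→d4:-→d5:-→d6:-→d7:-→d8:-→d9:-→d10:-→d11:-→d12:-→d13:-→d14:-→d15:-→d16:H3→d17:-→d18:- -> H3
  - 61.236.40.80/28 clear@28
  lookup 48.129.0.99: bits 0011000010000001 walk d0:-→d1:-→d2:H0→d3:-→d4:-→d5:-→d6:-→d7:-→d8:-→d9:-→d10:-→d11:-→d12:-→d13:-→d14:-→d15:-→d16:H0 -> H0
  lookup 0.0.244.252: bits 00 walk d0:-→d1:-→d2:H0 -> H0
  lookup 55.46.2.126: bits 00110111001011100000001001111110 walk d0:-→d1:-→d2:H0→d3:-→d4:-→d5:-→d6:-→d7:-→d8:-→d9:H1→d10:-→d11:-→d12:-→d13:-→d14:H2→d15:-→d16:-→d17:-→d18:-→d19:-→d20:-→d21:-→d22:-→d23:-→d24:H0→d25:-→d26:-→d27:-→d28:-→d29:H1→d30:-→d31:-→d32:H0 -> H0

== LOOKUPS ==
["H0","H0","H2","H0","H0","H2","H3","H1","H0","H0","H3","H0","H0","H0"]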